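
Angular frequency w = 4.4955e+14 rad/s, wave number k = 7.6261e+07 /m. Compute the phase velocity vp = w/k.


vp = w / k
= 4.4955e+14 / 7.6261e+07
= 5.8949e+06 m/s

5.8949e+06


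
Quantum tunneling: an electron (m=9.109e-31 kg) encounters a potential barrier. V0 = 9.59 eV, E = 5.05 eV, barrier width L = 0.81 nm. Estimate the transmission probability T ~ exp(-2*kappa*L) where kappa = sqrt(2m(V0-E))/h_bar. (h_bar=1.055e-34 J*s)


V0 - E = 4.54 eV = 7.2731e-19 J
kappa = sqrt(2 * m * (V0-E)) / h_bar
= sqrt(2 * 9.109e-31 * 7.2731e-19) / 1.055e-34
= 1.0911e+10 /m
2*kappa*L = 2 * 1.0911e+10 * 0.81e-9
= 17.6755
T = exp(-17.6755) = 2.106790e-08

2.106790e-08


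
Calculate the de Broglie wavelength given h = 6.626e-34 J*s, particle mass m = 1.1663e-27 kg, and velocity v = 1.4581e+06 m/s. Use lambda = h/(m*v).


lambda = h / (m * v)
= 6.626e-34 / (1.1663e-27 * 1.4581e+06)
= 6.626e-34 / 1.7006e-21
= 3.8963e-13 m

3.8963e-13


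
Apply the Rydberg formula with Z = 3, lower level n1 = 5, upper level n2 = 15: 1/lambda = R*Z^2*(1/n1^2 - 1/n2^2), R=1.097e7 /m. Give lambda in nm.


1/lambda = R * Z^2 * (1/n1^2 - 1/n2^2)
= 1.097e7 * 3^2 * (1/5^2 - 1/15^2)
= 1.097e7 * 9 * (0.04 - 0.004444)
= 3.5104e+06 /m
lambda = 1 / 3.5104e+06
= 284.8678 nm

284.8678


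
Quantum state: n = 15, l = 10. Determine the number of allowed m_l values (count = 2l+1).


m_l ranges from -l to +l in integer steps
So m_l goes from -10 to +10
Count = 2l + 1 = 2*10 + 1
= 21

21


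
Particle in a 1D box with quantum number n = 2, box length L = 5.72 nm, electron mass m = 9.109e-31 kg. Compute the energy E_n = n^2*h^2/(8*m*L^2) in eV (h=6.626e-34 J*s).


E = n^2 * h^2 / (8 * m * L^2)
= 2^2 * (6.626e-34)^2 / (8 * 9.109e-31 * (5.72e-9)^2)
= 4 * 4.3904e-67 / (8 * 9.109e-31 * 3.2718e-17)
= 7.3656e-21 J
= 0.046 eV

0.046


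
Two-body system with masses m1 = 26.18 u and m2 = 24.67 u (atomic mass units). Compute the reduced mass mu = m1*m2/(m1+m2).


mu = m1 * m2 / (m1 + m2)
= 26.18 * 24.67 / (26.18 + 24.67)
= 645.8606 / 50.85
= 12.7013 u

12.7013


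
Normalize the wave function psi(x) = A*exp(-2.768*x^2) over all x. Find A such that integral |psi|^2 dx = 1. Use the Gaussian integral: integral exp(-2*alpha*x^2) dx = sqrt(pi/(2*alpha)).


integral |psi|^2 dx = A^2 * sqrt(pi/(2*alpha)) = 1
A^2 = sqrt(2*alpha/pi)
= sqrt(2 * 2.768 / pi)
= 1.327465
A = sqrt(1.327465)
= 1.1522

1.1522


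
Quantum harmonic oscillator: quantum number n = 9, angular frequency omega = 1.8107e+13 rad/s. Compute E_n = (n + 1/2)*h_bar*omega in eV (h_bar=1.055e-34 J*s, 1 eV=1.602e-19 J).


E = (n + 1/2) * h_bar * omega
= (9 + 0.5) * 1.055e-34 * 1.8107e+13
= 9.5 * 1.9103e-21
= 1.8148e-20 J
= 0.1133 eV

0.1133


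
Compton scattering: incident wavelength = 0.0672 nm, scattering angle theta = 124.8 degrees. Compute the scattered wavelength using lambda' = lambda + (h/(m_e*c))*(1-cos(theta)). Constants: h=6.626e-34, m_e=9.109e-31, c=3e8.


Compton wavelength: h/(m_e*c) = 2.4247e-12 m
d_lambda = 2.4247e-12 * (1 - cos(124.8 deg))
= 2.4247e-12 * 1.570714
= 3.8085e-12 m = 0.003809 nm
lambda' = 0.0672 + 0.003809
= 0.071009 nm

0.071009


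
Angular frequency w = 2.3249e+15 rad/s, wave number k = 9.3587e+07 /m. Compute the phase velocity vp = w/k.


vp = w / k
= 2.3249e+15 / 9.3587e+07
= 2.4842e+07 m/s

2.4842e+07


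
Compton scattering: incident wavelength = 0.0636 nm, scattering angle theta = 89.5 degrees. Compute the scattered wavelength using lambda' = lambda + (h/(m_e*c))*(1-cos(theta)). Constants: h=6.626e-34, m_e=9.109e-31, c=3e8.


Compton wavelength: h/(m_e*c) = 2.4247e-12 m
d_lambda = 2.4247e-12 * (1 - cos(89.5 deg))
= 2.4247e-12 * 0.991273
= 2.4035e-12 m = 0.002404 nm
lambda' = 0.0636 + 0.002404
= 0.066004 nm

0.066004


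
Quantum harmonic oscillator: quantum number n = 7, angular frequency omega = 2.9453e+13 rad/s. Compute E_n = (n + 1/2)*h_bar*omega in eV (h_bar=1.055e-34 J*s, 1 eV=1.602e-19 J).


E = (n + 1/2) * h_bar * omega
= (7 + 0.5) * 1.055e-34 * 2.9453e+13
= 7.5 * 3.1073e-21
= 2.3305e-20 J
= 0.1455 eV

0.1455


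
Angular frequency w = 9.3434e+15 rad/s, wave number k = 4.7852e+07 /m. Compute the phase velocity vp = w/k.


vp = w / k
= 9.3434e+15 / 4.7852e+07
= 1.9526e+08 m/s

1.9526e+08


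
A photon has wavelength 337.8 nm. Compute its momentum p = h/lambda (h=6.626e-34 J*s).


p = h / lambda
= 6.626e-34 / (337.8e-9)
= 6.626e-34 / 3.3780e-07
= 1.9615e-27 kg*m/s

1.9615e-27


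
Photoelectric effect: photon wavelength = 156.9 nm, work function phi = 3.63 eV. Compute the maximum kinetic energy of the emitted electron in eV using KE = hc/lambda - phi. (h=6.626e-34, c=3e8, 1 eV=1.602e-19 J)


E_photon = hc / lambda
= (6.626e-34)(3e8) / (156.9e-9)
= 1.2669e-18 J
= 7.9084 eV
KE = E_photon - phi
= 7.9084 - 3.63
= 4.2784 eV

4.2784


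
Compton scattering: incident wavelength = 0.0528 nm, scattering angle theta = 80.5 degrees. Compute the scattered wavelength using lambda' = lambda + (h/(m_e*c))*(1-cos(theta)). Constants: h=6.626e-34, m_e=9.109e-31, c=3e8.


Compton wavelength: h/(m_e*c) = 2.4247e-12 m
d_lambda = 2.4247e-12 * (1 - cos(80.5 deg))
= 2.4247e-12 * 0.834952
= 2.0245e-12 m = 0.002025 nm
lambda' = 0.0528 + 0.002025
= 0.054825 nm

0.054825


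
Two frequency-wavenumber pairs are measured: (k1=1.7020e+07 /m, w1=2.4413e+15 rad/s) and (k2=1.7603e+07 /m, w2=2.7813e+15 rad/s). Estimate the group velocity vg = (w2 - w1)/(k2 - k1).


vg = (w2 - w1) / (k2 - k1)
= (2.7813e+15 - 2.4413e+15) / (1.7603e+07 - 1.7020e+07)
= 3.4000e+14 / 5.8300e+05
= 5.8319e+08 m/s

5.8319e+08


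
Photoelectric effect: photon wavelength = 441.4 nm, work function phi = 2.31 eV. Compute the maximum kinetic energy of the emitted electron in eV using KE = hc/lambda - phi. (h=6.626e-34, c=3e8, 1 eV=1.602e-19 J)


E_photon = hc / lambda
= (6.626e-34)(3e8) / (441.4e-9)
= 4.5034e-19 J
= 2.8111 eV
KE = E_photon - phi
= 2.8111 - 2.31
= 0.5011 eV

0.5011


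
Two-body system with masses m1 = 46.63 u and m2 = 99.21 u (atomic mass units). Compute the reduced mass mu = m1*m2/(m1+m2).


mu = m1 * m2 / (m1 + m2)
= 46.63 * 99.21 / (46.63 + 99.21)
= 4626.1623 / 145.84
= 31.7208 u

31.7208


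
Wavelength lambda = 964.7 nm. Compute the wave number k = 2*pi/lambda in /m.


k = 2 * pi / lambda
= 6.2832 / (964.7e-9)
= 6.2832 / 9.6470e-07
= 6.5131e+06 /m

6.5131e+06


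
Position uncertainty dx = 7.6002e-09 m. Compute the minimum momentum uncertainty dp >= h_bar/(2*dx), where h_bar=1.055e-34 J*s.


dp = h_bar / (2 * dx)
= 1.055e-34 / (2 * 7.6002e-09)
= 1.055e-34 / 1.5200e-08
= 6.9406e-27 kg*m/s

6.9406e-27


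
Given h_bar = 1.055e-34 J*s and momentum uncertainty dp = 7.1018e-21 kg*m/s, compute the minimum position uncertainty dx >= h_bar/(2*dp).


dx = h_bar / (2 * dp)
= 1.055e-34 / (2 * 7.1018e-21)
= 1.055e-34 / 1.4204e-20
= 7.4277e-15 m

7.4277e-15


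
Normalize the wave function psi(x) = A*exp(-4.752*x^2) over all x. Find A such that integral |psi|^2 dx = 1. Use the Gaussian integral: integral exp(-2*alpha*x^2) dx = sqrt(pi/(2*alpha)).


integral |psi|^2 dx = A^2 * sqrt(pi/(2*alpha)) = 1
A^2 = sqrt(2*alpha/pi)
= sqrt(2 * 4.752 / pi)
= 1.739315
A = sqrt(1.739315)
= 1.3188

1.3188


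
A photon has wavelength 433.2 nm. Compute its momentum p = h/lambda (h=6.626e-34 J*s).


p = h / lambda
= 6.626e-34 / (433.2e-9)
= 6.626e-34 / 4.3320e-07
= 1.5295e-27 kg*m/s

1.5295e-27


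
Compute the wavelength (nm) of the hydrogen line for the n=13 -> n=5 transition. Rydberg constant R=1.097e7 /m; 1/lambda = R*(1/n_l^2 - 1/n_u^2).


1/lambda = R * (1/n_l^2 - 1/n_u^2)
= 1.097e7 * (1/5^2 - 1/13^2)
= 1.097e7 * (0.04 - 0.005917)
= 1.097e7 * 0.034083
= 3.7389e+05 /m
lambda = 1 / 3.7389e+05 = 2674.5923 nm

2674.5923


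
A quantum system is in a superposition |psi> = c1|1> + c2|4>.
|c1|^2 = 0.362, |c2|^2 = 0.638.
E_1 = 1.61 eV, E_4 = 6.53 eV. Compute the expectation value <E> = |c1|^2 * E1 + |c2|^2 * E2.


<E> = |c1|^2 * E1 + |c2|^2 * E2
= 0.362 * 1.61 + 0.638 * 6.53
= 0.5828 + 4.1661
= 4.749 eV

4.749


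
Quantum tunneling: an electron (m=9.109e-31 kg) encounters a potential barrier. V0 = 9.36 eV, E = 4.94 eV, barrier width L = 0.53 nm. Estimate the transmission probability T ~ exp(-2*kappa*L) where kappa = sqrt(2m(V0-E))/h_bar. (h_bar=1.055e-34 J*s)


V0 - E = 4.42 eV = 7.0808e-19 J
kappa = sqrt(2 * m * (V0-E)) / h_bar
= sqrt(2 * 9.109e-31 * 7.0808e-19) / 1.055e-34
= 1.0766e+10 /m
2*kappa*L = 2 * 1.0766e+10 * 0.53e-9
= 11.4116
T = exp(-11.4116) = 1.106648e-05

1.106648e-05


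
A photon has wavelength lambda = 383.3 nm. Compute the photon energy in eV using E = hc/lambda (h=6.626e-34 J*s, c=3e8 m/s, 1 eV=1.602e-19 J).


E = hc / lambda
= (6.626e-34)(3e8) / (383.3e-9)
= 1.9878e-25 / 3.8330e-07
= 5.1860e-19 J
Converting to eV: 5.1860e-19 / 1.602e-19
= 3.2372 eV

3.2372


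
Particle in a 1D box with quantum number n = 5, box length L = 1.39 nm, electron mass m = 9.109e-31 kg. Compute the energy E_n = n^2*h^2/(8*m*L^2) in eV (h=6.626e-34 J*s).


E = n^2 * h^2 / (8 * m * L^2)
= 5^2 * (6.626e-34)^2 / (8 * 9.109e-31 * (1.39e-9)^2)
= 25 * 4.3904e-67 / (8 * 9.109e-31 * 1.9321e-18)
= 7.7957e-19 J
= 4.8662 eV

4.8662


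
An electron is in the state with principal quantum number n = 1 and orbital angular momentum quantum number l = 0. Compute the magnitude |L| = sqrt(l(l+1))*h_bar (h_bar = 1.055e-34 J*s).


L = sqrt(l*(l+1)) * h_bar
= sqrt(0 * 1) * 1.055e-34
= sqrt(0) * 1.055e-34
= 0.0 * 1.055e-34
= 0.0000e+00 J*s

0.0000e+00


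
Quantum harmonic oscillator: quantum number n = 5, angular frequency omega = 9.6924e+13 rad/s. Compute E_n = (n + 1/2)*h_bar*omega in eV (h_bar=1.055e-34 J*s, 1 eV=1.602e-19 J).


E = (n + 1/2) * h_bar * omega
= (5 + 0.5) * 1.055e-34 * 9.6924e+13
= 5.5 * 1.0225e-20
= 5.6240e-20 J
= 0.3511 eV

0.3511


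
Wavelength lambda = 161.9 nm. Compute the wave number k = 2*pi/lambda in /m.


k = 2 * pi / lambda
= 6.2832 / (161.9e-9)
= 6.2832 / 1.6190e-07
= 3.8809e+07 /m

3.8809e+07


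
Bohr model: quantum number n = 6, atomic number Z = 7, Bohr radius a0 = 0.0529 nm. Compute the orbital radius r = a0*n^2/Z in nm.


r = a0 * n^2 / Z
= 0.0529 * 6^2 / 7
= 0.0529 * 36 / 7
= 0.2721 nm

0.2721


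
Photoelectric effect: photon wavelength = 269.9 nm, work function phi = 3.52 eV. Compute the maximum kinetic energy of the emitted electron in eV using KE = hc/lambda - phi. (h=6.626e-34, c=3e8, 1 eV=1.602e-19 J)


E_photon = hc / lambda
= (6.626e-34)(3e8) / (269.9e-9)
= 7.3649e-19 J
= 4.5973 eV
KE = E_photon - phi
= 4.5973 - 3.52
= 1.0773 eV

1.0773


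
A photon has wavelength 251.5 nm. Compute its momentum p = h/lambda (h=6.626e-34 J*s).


p = h / lambda
= 6.626e-34 / (251.5e-9)
= 6.626e-34 / 2.5150e-07
= 2.6346e-27 kg*m/s

2.6346e-27


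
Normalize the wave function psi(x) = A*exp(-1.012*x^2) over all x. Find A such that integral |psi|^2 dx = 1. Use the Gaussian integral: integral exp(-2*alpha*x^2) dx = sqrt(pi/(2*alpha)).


integral |psi|^2 dx = A^2 * sqrt(pi/(2*alpha)) = 1
A^2 = sqrt(2*alpha/pi)
= sqrt(2 * 1.012 / pi)
= 0.802658
A = sqrt(0.802658)
= 0.8959

0.8959


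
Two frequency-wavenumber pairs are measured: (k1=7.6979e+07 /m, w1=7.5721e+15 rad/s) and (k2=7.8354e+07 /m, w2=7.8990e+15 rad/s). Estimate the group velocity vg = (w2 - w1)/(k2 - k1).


vg = (w2 - w1) / (k2 - k1)
= (7.8990e+15 - 7.5721e+15) / (7.8354e+07 - 7.6979e+07)
= 3.2690e+14 / 1.3750e+06
= 2.3775e+08 m/s

2.3775e+08


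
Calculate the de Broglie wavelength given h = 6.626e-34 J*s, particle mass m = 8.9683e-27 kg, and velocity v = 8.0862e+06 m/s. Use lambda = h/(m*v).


lambda = h / (m * v)
= 6.626e-34 / (8.9683e-27 * 8.0862e+06)
= 6.626e-34 / 7.2519e-20
= 9.1369e-15 m

9.1369e-15


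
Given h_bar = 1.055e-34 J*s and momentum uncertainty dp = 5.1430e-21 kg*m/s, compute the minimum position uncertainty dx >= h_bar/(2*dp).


dx = h_bar / (2 * dp)
= 1.055e-34 / (2 * 5.1430e-21)
= 1.055e-34 / 1.0286e-20
= 1.0257e-14 m

1.0257e-14


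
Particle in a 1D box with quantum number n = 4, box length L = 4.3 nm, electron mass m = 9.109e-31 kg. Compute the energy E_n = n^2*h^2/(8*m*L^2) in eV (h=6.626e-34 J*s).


E = n^2 * h^2 / (8 * m * L^2)
= 4^2 * (6.626e-34)^2 / (8 * 9.109e-31 * (4.3e-9)^2)
= 16 * 4.3904e-67 / (8 * 9.109e-31 * 1.8490e-17)
= 5.2135e-20 J
= 0.3254 eV

0.3254


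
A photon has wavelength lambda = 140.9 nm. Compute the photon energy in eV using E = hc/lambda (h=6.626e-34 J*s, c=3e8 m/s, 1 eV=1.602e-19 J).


E = hc / lambda
= (6.626e-34)(3e8) / (140.9e-9)
= 1.9878e-25 / 1.4090e-07
= 1.4108e-18 J
Converting to eV: 1.4108e-18 / 1.602e-19
= 8.8064 eV

8.8064


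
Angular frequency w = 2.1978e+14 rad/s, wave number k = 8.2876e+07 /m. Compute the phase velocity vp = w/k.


vp = w / k
= 2.1978e+14 / 8.2876e+07
= 2.6519e+06 m/s

2.6519e+06


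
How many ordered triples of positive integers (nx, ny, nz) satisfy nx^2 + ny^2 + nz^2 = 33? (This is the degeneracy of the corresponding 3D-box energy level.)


Enumerate all (nx, ny, nz) with nx^2 + ny^2 + nz^2 = 33:
(1,4,4)
(2,2,5)
(2,5,2)
(4,1,4)
(4,4,1)
(5,2,2)
Total degeneracy = 6

6


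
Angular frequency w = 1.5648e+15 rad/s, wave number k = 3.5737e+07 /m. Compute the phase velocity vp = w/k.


vp = w / k
= 1.5648e+15 / 3.5737e+07
= 4.3787e+07 m/s

4.3787e+07


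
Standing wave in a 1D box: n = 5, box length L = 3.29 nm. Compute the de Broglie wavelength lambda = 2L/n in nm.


lambda = 2L / n
= 2 * 3.29 / 5
= 6.58 / 5
= 1.316 nm

1.316


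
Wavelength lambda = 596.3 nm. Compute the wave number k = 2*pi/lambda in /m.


k = 2 * pi / lambda
= 6.2832 / (596.3e-9)
= 6.2832 / 5.9630e-07
= 1.0537e+07 /m

1.0537e+07


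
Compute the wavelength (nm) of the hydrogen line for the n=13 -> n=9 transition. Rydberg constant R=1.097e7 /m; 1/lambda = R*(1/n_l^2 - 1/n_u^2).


1/lambda = R * (1/n_l^2 - 1/n_u^2)
= 1.097e7 * (1/9^2 - 1/13^2)
= 1.097e7 * (0.012346 - 0.005917)
= 1.097e7 * 0.006429
= 7.0521e+04 /m
lambda = 1 / 7.0521e+04 = 14180.2022 nm

14180.2022


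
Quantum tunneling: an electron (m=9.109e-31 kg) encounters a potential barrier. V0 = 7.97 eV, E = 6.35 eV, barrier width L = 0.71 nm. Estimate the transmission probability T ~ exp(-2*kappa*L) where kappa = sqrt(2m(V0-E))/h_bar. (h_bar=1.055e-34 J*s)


V0 - E = 1.62 eV = 2.5952e-19 J
kappa = sqrt(2 * m * (V0-E)) / h_bar
= sqrt(2 * 9.109e-31 * 2.5952e-19) / 1.055e-34
= 6.5176e+09 /m
2*kappa*L = 2 * 6.5176e+09 * 0.71e-9
= 9.255
T = exp(-9.255) = 9.563520e-05

9.563520e-05


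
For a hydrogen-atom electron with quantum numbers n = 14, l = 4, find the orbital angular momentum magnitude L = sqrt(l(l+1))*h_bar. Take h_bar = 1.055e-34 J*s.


L = sqrt(l*(l+1)) * h_bar
= sqrt(4 * 5) * 1.055e-34
= sqrt(20) * 1.055e-34
= 4.4721 * 1.055e-34
= 4.7181e-34 J*s

4.7181e-34


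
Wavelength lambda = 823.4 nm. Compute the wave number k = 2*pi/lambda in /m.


k = 2 * pi / lambda
= 6.2832 / (823.4e-9)
= 6.2832 / 8.2340e-07
= 7.6308e+06 /m

7.6308e+06


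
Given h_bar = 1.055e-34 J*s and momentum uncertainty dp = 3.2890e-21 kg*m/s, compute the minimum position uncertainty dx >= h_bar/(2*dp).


dx = h_bar / (2 * dp)
= 1.055e-34 / (2 * 3.2890e-21)
= 1.055e-34 / 6.5780e-21
= 1.6038e-14 m

1.6038e-14


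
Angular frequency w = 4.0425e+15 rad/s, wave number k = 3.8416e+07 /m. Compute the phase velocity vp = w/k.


vp = w / k
= 4.0425e+15 / 3.8416e+07
= 1.0523e+08 m/s

1.0523e+08


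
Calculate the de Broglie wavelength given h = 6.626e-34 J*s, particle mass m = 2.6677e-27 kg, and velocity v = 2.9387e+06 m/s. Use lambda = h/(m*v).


lambda = h / (m * v)
= 6.626e-34 / (2.6677e-27 * 2.9387e+06)
= 6.626e-34 / 7.8396e-21
= 8.4520e-14 m

8.4520e-14


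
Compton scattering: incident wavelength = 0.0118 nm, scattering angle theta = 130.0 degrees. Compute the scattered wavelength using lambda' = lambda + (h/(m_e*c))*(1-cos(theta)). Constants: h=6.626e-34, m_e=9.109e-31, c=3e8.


Compton wavelength: h/(m_e*c) = 2.4247e-12 m
d_lambda = 2.4247e-12 * (1 - cos(130.0 deg))
= 2.4247e-12 * 1.642788
= 3.9833e-12 m = 0.003983 nm
lambda' = 0.0118 + 0.003983
= 0.015783 nm

0.015783


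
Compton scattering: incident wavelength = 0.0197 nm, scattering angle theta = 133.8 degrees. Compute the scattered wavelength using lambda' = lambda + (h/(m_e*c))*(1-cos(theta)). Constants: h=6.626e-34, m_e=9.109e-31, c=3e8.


Compton wavelength: h/(m_e*c) = 2.4247e-12 m
d_lambda = 2.4247e-12 * (1 - cos(133.8 deg))
= 2.4247e-12 * 1.692143
= 4.1030e-12 m = 0.004103 nm
lambda' = 0.0197 + 0.004103
= 0.023803 nm

0.023803


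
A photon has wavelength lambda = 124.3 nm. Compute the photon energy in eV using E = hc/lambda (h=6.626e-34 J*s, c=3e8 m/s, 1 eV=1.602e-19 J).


E = hc / lambda
= (6.626e-34)(3e8) / (124.3e-9)
= 1.9878e-25 / 1.2430e-07
= 1.5992e-18 J
Converting to eV: 1.5992e-18 / 1.602e-19
= 9.9825 eV

9.9825


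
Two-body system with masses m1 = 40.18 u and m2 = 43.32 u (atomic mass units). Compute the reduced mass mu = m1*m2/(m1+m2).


mu = m1 * m2 / (m1 + m2)
= 40.18 * 43.32 / (40.18 + 43.32)
= 1740.5976 / 83.5
= 20.8455 u

20.8455


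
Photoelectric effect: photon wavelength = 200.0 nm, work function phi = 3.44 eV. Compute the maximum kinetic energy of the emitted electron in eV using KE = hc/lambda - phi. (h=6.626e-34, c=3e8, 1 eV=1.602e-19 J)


E_photon = hc / lambda
= (6.626e-34)(3e8) / (200.0e-9)
= 9.9390e-19 J
= 6.2041 eV
KE = E_photon - phi
= 6.2041 - 3.44
= 2.7641 eV

2.7641


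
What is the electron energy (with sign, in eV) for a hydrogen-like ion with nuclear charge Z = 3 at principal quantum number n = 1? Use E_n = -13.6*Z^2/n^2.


E_n = -13.6 * Z^2 / n^2
= -13.6 * 3^2 / 1^2
= -13.6 * 9 / 1
= -122.4 eV

-122.4


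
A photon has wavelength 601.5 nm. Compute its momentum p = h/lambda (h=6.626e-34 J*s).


p = h / lambda
= 6.626e-34 / (601.5e-9)
= 6.626e-34 / 6.0150e-07
= 1.1016e-27 kg*m/s

1.1016e-27


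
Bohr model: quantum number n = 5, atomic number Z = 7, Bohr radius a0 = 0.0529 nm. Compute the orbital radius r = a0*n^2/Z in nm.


r = a0 * n^2 / Z
= 0.0529 * 5^2 / 7
= 0.0529 * 25 / 7
= 0.1889 nm

0.1889


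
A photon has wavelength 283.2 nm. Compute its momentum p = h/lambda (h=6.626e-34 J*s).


p = h / lambda
= 6.626e-34 / (283.2e-9)
= 6.626e-34 / 2.8320e-07
= 2.3397e-27 kg*m/s

2.3397e-27


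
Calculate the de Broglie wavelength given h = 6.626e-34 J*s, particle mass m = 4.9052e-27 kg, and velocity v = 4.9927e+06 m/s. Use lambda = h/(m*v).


lambda = h / (m * v)
= 6.626e-34 / (4.9052e-27 * 4.9927e+06)
= 6.626e-34 / 2.4490e-20
= 2.7056e-14 m

2.7056e-14


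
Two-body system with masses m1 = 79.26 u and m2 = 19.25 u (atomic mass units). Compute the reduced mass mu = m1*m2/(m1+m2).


mu = m1 * m2 / (m1 + m2)
= 79.26 * 19.25 / (79.26 + 19.25)
= 1525.755 / 98.51
= 15.4883 u

15.4883


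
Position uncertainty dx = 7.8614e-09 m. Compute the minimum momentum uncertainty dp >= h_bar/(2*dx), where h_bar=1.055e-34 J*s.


dp = h_bar / (2 * dx)
= 1.055e-34 / (2 * 7.8614e-09)
= 1.055e-34 / 1.5723e-08
= 6.7100e-27 kg*m/s

6.7100e-27


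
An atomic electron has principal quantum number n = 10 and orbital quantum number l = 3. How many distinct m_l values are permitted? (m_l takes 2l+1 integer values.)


m_l ranges from -l to +l in integer steps
So m_l goes from -3 to +3
Count = 2l + 1 = 2*3 + 1
= 7

7


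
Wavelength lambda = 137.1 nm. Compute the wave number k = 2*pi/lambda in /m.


k = 2 * pi / lambda
= 6.2832 / (137.1e-9)
= 6.2832 / 1.3710e-07
= 4.5829e+07 /m

4.5829e+07


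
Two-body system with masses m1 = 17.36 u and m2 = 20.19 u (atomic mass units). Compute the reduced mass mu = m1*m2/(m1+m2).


mu = m1 * m2 / (m1 + m2)
= 17.36 * 20.19 / (17.36 + 20.19)
= 350.4984 / 37.55
= 9.3342 u

9.3342


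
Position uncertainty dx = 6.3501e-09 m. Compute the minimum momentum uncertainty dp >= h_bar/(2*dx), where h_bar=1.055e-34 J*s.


dp = h_bar / (2 * dx)
= 1.055e-34 / (2 * 6.3501e-09)
= 1.055e-34 / 1.2700e-08
= 8.3070e-27 kg*m/s

8.3070e-27


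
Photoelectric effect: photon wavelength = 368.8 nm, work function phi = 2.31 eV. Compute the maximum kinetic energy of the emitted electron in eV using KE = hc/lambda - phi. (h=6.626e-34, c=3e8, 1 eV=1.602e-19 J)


E_photon = hc / lambda
= (6.626e-34)(3e8) / (368.8e-9)
= 5.3899e-19 J
= 3.3645 eV
KE = E_photon - phi
= 3.3645 - 2.31
= 1.0545 eV

1.0545


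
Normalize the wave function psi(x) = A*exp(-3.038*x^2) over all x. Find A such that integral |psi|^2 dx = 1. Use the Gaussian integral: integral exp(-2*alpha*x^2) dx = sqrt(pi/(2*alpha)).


integral |psi|^2 dx = A^2 * sqrt(pi/(2*alpha)) = 1
A^2 = sqrt(2*alpha/pi)
= sqrt(2 * 3.038 / pi)
= 1.390702
A = sqrt(1.390702)
= 1.1793

1.1793


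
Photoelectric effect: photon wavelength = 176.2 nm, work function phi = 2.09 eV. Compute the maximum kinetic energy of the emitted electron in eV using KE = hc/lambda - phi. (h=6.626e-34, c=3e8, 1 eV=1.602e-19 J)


E_photon = hc / lambda
= (6.626e-34)(3e8) / (176.2e-9)
= 1.1281e-18 J
= 7.0421 eV
KE = E_photon - phi
= 7.0421 - 2.09
= 4.9521 eV

4.9521


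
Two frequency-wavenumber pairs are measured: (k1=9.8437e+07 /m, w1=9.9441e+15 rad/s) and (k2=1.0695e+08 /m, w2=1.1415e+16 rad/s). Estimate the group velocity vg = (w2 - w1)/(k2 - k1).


vg = (w2 - w1) / (k2 - k1)
= (1.1415e+16 - 9.9441e+15) / (1.0695e+08 - 9.8437e+07)
= 1.4709e+15 / 8.5130e+06
= 1.7278e+08 m/s

1.7278e+08


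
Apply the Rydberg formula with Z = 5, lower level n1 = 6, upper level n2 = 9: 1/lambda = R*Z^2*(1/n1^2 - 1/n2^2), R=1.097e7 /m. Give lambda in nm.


1/lambda = R * Z^2 * (1/n1^2 - 1/n2^2)
= 1.097e7 * 5^2 * (1/6^2 - 1/9^2)
= 1.097e7 * 25 * (0.027778 - 0.012346)
= 4.2323e+06 /m
lambda = 1 / 4.2323e+06
= 236.2808 nm

236.2808


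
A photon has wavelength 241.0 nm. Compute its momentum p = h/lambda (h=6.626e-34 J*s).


p = h / lambda
= 6.626e-34 / (241.0e-9)
= 6.626e-34 / 2.4100e-07
= 2.7494e-27 kg*m/s

2.7494e-27


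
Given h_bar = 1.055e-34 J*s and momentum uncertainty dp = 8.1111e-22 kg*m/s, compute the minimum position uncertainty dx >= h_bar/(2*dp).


dx = h_bar / (2 * dp)
= 1.055e-34 / (2 * 8.1111e-22)
= 1.055e-34 / 1.6222e-21
= 6.5034e-14 m

6.5034e-14


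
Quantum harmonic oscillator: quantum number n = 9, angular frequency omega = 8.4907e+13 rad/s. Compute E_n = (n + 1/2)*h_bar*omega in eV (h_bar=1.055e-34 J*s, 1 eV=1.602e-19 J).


E = (n + 1/2) * h_bar * omega
= (9 + 0.5) * 1.055e-34 * 8.4907e+13
= 9.5 * 8.9577e-21
= 8.5098e-20 J
= 0.5312 eV

0.5312


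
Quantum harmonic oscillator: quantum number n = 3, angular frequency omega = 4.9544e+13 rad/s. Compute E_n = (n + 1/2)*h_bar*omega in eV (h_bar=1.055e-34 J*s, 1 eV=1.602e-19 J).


E = (n + 1/2) * h_bar * omega
= (3 + 0.5) * 1.055e-34 * 4.9544e+13
= 3.5 * 5.2269e-21
= 1.8294e-20 J
= 0.1142 eV

0.1142


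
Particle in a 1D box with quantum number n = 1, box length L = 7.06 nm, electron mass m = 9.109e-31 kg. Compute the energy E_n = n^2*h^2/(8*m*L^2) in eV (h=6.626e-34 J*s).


E = n^2 * h^2 / (8 * m * L^2)
= 1^2 * (6.626e-34)^2 / (8 * 9.109e-31 * (7.06e-9)^2)
= 1 * 4.3904e-67 / (8 * 9.109e-31 * 4.9844e-17)
= 1.2087e-21 J
= 0.0075 eV

0.0075


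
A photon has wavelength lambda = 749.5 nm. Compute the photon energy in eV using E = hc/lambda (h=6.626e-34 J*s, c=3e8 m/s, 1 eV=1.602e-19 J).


E = hc / lambda
= (6.626e-34)(3e8) / (749.5e-9)
= 1.9878e-25 / 7.4950e-07
= 2.6522e-19 J
Converting to eV: 2.6522e-19 / 1.602e-19
= 1.6555 eV

1.6555


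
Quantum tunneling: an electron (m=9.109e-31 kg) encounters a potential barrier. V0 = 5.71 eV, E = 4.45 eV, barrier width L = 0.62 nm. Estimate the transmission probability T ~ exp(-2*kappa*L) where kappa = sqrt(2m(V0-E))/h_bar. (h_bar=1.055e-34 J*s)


V0 - E = 1.26 eV = 2.0185e-19 J
kappa = sqrt(2 * m * (V0-E)) / h_bar
= sqrt(2 * 9.109e-31 * 2.0185e-19) / 1.055e-34
= 5.7480e+09 /m
2*kappa*L = 2 * 5.7480e+09 * 0.62e-9
= 7.1275
T = exp(-7.1275) = 8.027385e-04

8.027385e-04


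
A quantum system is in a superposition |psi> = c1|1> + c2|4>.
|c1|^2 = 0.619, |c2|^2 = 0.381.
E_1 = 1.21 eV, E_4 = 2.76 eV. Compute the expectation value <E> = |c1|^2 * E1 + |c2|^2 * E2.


<E> = |c1|^2 * E1 + |c2|^2 * E2
= 0.619 * 1.21 + 0.381 * 2.76
= 0.749 + 1.0516
= 1.8005 eV

1.8005


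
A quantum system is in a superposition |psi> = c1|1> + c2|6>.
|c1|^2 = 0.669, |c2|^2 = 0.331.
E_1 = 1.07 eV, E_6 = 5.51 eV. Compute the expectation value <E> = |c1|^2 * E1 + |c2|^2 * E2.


<E> = |c1|^2 * E1 + |c2|^2 * E2
= 0.669 * 1.07 + 0.331 * 5.51
= 0.7158 + 1.8238
= 2.5396 eV

2.5396


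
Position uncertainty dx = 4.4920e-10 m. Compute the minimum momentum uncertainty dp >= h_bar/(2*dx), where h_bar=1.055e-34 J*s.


dp = h_bar / (2 * dx)
= 1.055e-34 / (2 * 4.4920e-10)
= 1.055e-34 / 8.9840e-10
= 1.1743e-25 kg*m/s

1.1743e-25


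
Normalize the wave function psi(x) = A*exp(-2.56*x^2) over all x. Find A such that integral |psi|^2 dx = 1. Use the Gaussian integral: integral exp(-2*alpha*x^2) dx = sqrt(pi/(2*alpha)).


integral |psi|^2 dx = A^2 * sqrt(pi/(2*alpha)) = 1
A^2 = sqrt(2*alpha/pi)
= sqrt(2 * 2.56 / pi)
= 1.276615
A = sqrt(1.276615)
= 1.1299

1.1299


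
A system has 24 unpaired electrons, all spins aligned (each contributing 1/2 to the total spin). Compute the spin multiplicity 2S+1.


Total spin S = N * (1/2) = 24 * 0.5 = 12.0
Spin multiplicity = 2S + 1
= 2 * 12.0 + 1
= 25

25


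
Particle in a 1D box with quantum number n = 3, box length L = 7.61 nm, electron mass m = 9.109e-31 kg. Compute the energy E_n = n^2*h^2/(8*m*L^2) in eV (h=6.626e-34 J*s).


E = n^2 * h^2 / (8 * m * L^2)
= 3^2 * (6.626e-34)^2 / (8 * 9.109e-31 * (7.61e-9)^2)
= 9 * 4.3904e-67 / (8 * 9.109e-31 * 5.7912e-17)
= 9.3630e-21 J
= 0.0584 eV

0.0584


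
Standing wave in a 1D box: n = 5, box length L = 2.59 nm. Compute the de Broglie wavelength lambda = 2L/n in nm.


lambda = 2L / n
= 2 * 2.59 / 5
= 5.18 / 5
= 1.036 nm

1.036


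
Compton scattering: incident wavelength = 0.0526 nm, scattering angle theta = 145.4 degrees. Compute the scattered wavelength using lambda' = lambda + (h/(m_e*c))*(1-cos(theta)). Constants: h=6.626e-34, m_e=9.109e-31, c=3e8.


Compton wavelength: h/(m_e*c) = 2.4247e-12 m
d_lambda = 2.4247e-12 * (1 - cos(145.4 deg))
= 2.4247e-12 * 1.823136
= 4.4206e-12 m = 0.004421 nm
lambda' = 0.0526 + 0.004421
= 0.057021 nm

0.057021


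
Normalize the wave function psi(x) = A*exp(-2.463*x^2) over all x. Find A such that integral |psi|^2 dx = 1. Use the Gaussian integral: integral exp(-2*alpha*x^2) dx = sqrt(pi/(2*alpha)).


integral |psi|^2 dx = A^2 * sqrt(pi/(2*alpha)) = 1
A^2 = sqrt(2*alpha/pi)
= sqrt(2 * 2.463 / pi)
= 1.252196
A = sqrt(1.252196)
= 1.119

1.119


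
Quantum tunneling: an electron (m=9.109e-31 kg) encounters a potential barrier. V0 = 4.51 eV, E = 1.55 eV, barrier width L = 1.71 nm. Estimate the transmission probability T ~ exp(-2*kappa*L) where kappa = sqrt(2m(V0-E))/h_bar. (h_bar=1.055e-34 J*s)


V0 - E = 2.96 eV = 4.7419e-19 J
kappa = sqrt(2 * m * (V0-E)) / h_bar
= sqrt(2 * 9.109e-31 * 4.7419e-19) / 1.055e-34
= 8.8100e+09 /m
2*kappa*L = 2 * 8.8100e+09 * 1.71e-9
= 30.1301
T = exp(-30.1301) = 8.215760e-14

8.215760e-14


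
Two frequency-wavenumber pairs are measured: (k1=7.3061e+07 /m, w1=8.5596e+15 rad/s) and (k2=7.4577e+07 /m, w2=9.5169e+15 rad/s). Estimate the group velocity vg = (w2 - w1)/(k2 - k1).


vg = (w2 - w1) / (k2 - k1)
= (9.5169e+15 - 8.5596e+15) / (7.4577e+07 - 7.3061e+07)
= 9.5730e+14 / 1.5160e+06
= 6.3146e+08 m/s

6.3146e+08


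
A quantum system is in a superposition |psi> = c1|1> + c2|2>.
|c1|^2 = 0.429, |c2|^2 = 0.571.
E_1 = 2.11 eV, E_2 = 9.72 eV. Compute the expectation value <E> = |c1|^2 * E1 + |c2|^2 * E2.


<E> = |c1|^2 * E1 + |c2|^2 * E2
= 0.429 * 2.11 + 0.571 * 9.72
= 0.9052 + 5.5501
= 6.4553 eV

6.4553


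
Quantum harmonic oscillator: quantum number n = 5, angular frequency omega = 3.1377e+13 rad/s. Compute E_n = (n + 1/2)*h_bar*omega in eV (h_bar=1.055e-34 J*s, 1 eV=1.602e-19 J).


E = (n + 1/2) * h_bar * omega
= (5 + 0.5) * 1.055e-34 * 3.1377e+13
= 5.5 * 3.3103e-21
= 1.8207e-20 J
= 0.1136 eV

0.1136


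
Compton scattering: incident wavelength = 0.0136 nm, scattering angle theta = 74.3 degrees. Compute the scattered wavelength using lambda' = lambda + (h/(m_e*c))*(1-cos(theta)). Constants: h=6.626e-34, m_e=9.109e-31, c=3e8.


Compton wavelength: h/(m_e*c) = 2.4247e-12 m
d_lambda = 2.4247e-12 * (1 - cos(74.3 deg))
= 2.4247e-12 * 0.7294
= 1.7686e-12 m = 0.001769 nm
lambda' = 0.0136 + 0.001769
= 0.015369 nm

0.015369


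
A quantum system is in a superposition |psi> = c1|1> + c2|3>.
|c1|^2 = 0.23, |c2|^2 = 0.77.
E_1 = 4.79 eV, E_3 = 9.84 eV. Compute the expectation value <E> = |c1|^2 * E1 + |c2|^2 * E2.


<E> = |c1|^2 * E1 + |c2|^2 * E2
= 0.23 * 4.79 + 0.77 * 9.84
= 1.1017 + 7.5768
= 8.6785 eV

8.6785


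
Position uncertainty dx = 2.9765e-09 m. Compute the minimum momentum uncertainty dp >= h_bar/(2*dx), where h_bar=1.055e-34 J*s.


dp = h_bar / (2 * dx)
= 1.055e-34 / (2 * 2.9765e-09)
= 1.055e-34 / 5.9530e-09
= 1.7722e-26 kg*m/s

1.7722e-26


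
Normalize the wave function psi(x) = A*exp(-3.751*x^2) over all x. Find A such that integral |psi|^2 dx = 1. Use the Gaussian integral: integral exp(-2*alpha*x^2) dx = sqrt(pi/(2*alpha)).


integral |psi|^2 dx = A^2 * sqrt(pi/(2*alpha)) = 1
A^2 = sqrt(2*alpha/pi)
= sqrt(2 * 3.751 / pi)
= 1.545303
A = sqrt(1.545303)
= 1.2431

1.2431


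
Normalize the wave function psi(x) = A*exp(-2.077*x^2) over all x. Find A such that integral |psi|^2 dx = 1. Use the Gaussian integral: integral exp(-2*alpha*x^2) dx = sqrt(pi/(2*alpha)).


integral |psi|^2 dx = A^2 * sqrt(pi/(2*alpha)) = 1
A^2 = sqrt(2*alpha/pi)
= sqrt(2 * 2.077 / pi)
= 1.149895
A = sqrt(1.149895)
= 1.0723

1.0723


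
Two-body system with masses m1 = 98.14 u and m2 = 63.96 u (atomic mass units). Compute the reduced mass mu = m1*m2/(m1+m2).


mu = m1 * m2 / (m1 + m2)
= 98.14 * 63.96 / (98.14 + 63.96)
= 6277.0344 / 162.1
= 38.7232 u

38.7232


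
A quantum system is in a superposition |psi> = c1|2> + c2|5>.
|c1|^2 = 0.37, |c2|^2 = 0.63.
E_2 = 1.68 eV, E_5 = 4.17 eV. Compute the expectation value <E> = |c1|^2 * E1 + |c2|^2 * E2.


<E> = |c1|^2 * E1 + |c2|^2 * E2
= 0.37 * 1.68 + 0.63 * 4.17
= 0.6216 + 2.6271
= 3.2487 eV

3.2487


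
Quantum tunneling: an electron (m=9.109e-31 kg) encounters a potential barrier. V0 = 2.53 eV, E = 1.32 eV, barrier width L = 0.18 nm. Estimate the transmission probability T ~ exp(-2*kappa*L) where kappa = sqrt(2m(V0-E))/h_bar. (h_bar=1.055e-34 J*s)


V0 - E = 1.21 eV = 1.9384e-19 J
kappa = sqrt(2 * m * (V0-E)) / h_bar
= sqrt(2 * 9.109e-31 * 1.9384e-19) / 1.055e-34
= 5.6328e+09 /m
2*kappa*L = 2 * 5.6328e+09 * 0.18e-9
= 2.0278
T = exp(-2.0278) = 1.316253e-01

1.316253e-01


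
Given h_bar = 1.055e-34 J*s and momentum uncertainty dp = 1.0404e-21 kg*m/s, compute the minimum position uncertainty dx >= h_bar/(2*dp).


dx = h_bar / (2 * dp)
= 1.055e-34 / (2 * 1.0404e-21)
= 1.055e-34 / 2.0808e-21
= 5.0702e-14 m

5.0702e-14


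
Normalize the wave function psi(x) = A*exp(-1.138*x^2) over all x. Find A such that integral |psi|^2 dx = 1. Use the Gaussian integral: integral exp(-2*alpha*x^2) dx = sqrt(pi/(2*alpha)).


integral |psi|^2 dx = A^2 * sqrt(pi/(2*alpha)) = 1
A^2 = sqrt(2*alpha/pi)
= sqrt(2 * 1.138 / pi)
= 0.85116
A = sqrt(0.85116)
= 0.9226

0.9226


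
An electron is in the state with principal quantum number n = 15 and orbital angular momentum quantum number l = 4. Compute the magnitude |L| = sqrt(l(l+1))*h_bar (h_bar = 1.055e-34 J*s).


L = sqrt(l*(l+1)) * h_bar
= sqrt(4 * 5) * 1.055e-34
= sqrt(20) * 1.055e-34
= 4.4721 * 1.055e-34
= 4.7181e-34 J*s

4.7181e-34


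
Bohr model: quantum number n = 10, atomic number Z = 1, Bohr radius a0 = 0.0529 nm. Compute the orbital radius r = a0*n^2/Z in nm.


r = a0 * n^2 / Z
= 0.0529 * 10^2 / 1
= 0.0529 * 100 / 1
= 5.29 nm

5.29


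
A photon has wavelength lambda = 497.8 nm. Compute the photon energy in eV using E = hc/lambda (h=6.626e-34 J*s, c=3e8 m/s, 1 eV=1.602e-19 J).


E = hc / lambda
= (6.626e-34)(3e8) / (497.8e-9)
= 1.9878e-25 / 4.9780e-07
= 3.9932e-19 J
Converting to eV: 3.9932e-19 / 1.602e-19
= 2.4926 eV

2.4926


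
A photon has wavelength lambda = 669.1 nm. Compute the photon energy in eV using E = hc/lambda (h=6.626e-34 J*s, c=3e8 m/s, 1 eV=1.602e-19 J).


E = hc / lambda
= (6.626e-34)(3e8) / (669.1e-9)
= 1.9878e-25 / 6.6910e-07
= 2.9709e-19 J
Converting to eV: 2.9709e-19 / 1.602e-19
= 1.8545 eV

1.8545


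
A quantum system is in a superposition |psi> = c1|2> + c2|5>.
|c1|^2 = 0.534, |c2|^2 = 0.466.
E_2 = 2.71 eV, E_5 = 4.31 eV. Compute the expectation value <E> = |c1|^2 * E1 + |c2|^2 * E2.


<E> = |c1|^2 * E1 + |c2|^2 * E2
= 0.534 * 2.71 + 0.466 * 4.31
= 1.4471 + 2.0085
= 3.4556 eV

3.4556


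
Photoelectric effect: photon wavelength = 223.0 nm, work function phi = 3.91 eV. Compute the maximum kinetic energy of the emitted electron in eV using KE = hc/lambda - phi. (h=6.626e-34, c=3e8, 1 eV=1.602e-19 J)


E_photon = hc / lambda
= (6.626e-34)(3e8) / (223.0e-9)
= 8.9139e-19 J
= 5.5642 eV
KE = E_photon - phi
= 5.5642 - 3.91
= 1.6542 eV

1.6542


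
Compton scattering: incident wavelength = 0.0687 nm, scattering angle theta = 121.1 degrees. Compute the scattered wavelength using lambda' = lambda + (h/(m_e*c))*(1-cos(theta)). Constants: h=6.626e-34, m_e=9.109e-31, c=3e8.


Compton wavelength: h/(m_e*c) = 2.4247e-12 m
d_lambda = 2.4247e-12 * (1 - cos(121.1 deg))
= 2.4247e-12 * 1.516533
= 3.6772e-12 m = 0.003677 nm
lambda' = 0.0687 + 0.003677
= 0.072377 nm

0.072377


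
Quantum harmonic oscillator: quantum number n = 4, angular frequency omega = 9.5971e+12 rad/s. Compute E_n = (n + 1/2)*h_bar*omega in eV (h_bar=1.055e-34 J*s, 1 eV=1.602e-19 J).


E = (n + 1/2) * h_bar * omega
= (4 + 0.5) * 1.055e-34 * 9.5971e+12
= 4.5 * 1.0125e-21
= 4.5562e-21 J
= 0.0284 eV

0.0284


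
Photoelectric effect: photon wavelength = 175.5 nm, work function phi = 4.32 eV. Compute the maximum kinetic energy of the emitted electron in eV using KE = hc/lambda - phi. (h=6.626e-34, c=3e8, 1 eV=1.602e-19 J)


E_photon = hc / lambda
= (6.626e-34)(3e8) / (175.5e-9)
= 1.1326e-18 J
= 7.0702 eV
KE = E_photon - phi
= 7.0702 - 4.32
= 2.7502 eV

2.7502


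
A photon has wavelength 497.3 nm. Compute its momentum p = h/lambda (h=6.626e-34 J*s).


p = h / lambda
= 6.626e-34 / (497.3e-9)
= 6.626e-34 / 4.9730e-07
= 1.3324e-27 kg*m/s

1.3324e-27


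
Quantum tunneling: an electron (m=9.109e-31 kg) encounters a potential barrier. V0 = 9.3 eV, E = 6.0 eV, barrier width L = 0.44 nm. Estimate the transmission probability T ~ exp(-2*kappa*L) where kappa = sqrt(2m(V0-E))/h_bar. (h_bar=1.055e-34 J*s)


V0 - E = 3.3 eV = 5.2866e-19 J
kappa = sqrt(2 * m * (V0-E)) / h_bar
= sqrt(2 * 9.109e-31 * 5.2866e-19) / 1.055e-34
= 9.3022e+09 /m
2*kappa*L = 2 * 9.3022e+09 * 0.44e-9
= 8.1859
T = exp(-8.1859) = 2.785413e-04

2.785413e-04


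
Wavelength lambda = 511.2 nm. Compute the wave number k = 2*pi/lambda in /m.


k = 2 * pi / lambda
= 6.2832 / (511.2e-9)
= 6.2832 / 5.1120e-07
= 1.2291e+07 /m

1.2291e+07


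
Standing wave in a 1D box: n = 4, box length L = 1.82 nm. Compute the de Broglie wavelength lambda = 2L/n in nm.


lambda = 2L / n
= 2 * 1.82 / 4
= 3.64 / 4
= 0.91 nm

0.91


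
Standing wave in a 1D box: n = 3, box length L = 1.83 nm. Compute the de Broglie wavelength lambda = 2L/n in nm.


lambda = 2L / n
= 2 * 1.83 / 3
= 3.66 / 3
= 1.22 nm

1.22


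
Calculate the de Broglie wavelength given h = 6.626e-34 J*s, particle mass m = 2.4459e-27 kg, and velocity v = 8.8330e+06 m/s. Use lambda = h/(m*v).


lambda = h / (m * v)
= 6.626e-34 / (2.4459e-27 * 8.8330e+06)
= 6.626e-34 / 2.1605e-20
= 3.0669e-14 m

3.0669e-14


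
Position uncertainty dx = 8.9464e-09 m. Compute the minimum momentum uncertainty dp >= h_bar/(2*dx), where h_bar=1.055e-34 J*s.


dp = h_bar / (2 * dx)
= 1.055e-34 / (2 * 8.9464e-09)
= 1.055e-34 / 1.7893e-08
= 5.8962e-27 kg*m/s

5.8962e-27


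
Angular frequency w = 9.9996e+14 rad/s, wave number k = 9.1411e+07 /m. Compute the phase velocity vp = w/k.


vp = w / k
= 9.9996e+14 / 9.1411e+07
= 1.0939e+07 m/s

1.0939e+07


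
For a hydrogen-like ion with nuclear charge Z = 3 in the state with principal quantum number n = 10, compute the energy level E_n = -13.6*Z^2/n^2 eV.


E_n = -13.6 * Z^2 / n^2
= -13.6 * 3^2 / 10^2
= -13.6 * 9 / 100
= -1.224 eV

-1.224


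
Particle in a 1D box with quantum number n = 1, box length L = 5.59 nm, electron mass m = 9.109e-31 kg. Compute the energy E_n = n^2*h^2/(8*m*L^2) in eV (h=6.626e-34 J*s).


E = n^2 * h^2 / (8 * m * L^2)
= 1^2 * (6.626e-34)^2 / (8 * 9.109e-31 * (5.59e-9)^2)
= 1 * 4.3904e-67 / (8 * 9.109e-31 * 3.1248e-17)
= 1.9281e-21 J
= 0.012 eV

0.012


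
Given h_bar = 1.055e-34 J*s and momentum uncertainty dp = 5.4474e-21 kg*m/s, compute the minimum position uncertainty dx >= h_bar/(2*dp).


dx = h_bar / (2 * dp)
= 1.055e-34 / (2 * 5.4474e-21)
= 1.055e-34 / 1.0895e-20
= 9.6835e-15 m

9.6835e-15


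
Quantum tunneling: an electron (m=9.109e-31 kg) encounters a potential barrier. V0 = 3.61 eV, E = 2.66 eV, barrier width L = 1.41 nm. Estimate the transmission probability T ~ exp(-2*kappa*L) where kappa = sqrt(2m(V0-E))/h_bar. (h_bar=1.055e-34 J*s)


V0 - E = 0.95 eV = 1.5219e-19 J
kappa = sqrt(2 * m * (V0-E)) / h_bar
= sqrt(2 * 9.109e-31 * 1.5219e-19) / 1.055e-34
= 4.9910e+09 /m
2*kappa*L = 2 * 4.9910e+09 * 1.41e-9
= 14.0747
T = exp(-14.0747) = 7.716541e-07

7.716541e-07


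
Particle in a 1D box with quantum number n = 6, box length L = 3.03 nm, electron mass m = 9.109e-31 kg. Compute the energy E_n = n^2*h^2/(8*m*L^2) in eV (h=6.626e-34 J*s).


E = n^2 * h^2 / (8 * m * L^2)
= 6^2 * (6.626e-34)^2 / (8 * 9.109e-31 * (3.03e-9)^2)
= 36 * 4.3904e-67 / (8 * 9.109e-31 * 9.1809e-18)
= 2.3624e-19 J
= 1.4747 eV

1.4747


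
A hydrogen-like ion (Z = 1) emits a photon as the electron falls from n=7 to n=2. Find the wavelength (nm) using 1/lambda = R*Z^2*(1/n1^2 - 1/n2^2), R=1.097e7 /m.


1/lambda = R * Z^2 * (1/n1^2 - 1/n2^2)
= 1.097e7 * 1^2 * (1/2^2 - 1/7^2)
= 1.097e7 * 1 * (0.25 - 0.020408)
= 2.5186e+06 /m
lambda = 1 / 2.5186e+06
= 397.0424 nm

397.0424


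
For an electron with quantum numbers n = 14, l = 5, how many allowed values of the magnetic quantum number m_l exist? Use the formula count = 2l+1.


m_l ranges from -l to +l in integer steps
So m_l goes from -5 to +5
Count = 2l + 1 = 2*5 + 1
= 11

11


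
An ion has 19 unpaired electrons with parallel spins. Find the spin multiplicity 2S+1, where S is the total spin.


Total spin S = N * (1/2) = 19 * 0.5 = 9.5
Spin multiplicity = 2S + 1
= 2 * 9.5 + 1
= 20

20


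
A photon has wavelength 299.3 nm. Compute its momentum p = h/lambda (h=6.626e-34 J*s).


p = h / lambda
= 6.626e-34 / (299.3e-9)
= 6.626e-34 / 2.9930e-07
= 2.2138e-27 kg*m/s

2.2138e-27


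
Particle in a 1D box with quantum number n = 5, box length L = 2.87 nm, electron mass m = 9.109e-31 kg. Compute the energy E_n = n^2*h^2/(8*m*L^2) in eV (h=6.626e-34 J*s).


E = n^2 * h^2 / (8 * m * L^2)
= 5^2 * (6.626e-34)^2 / (8 * 9.109e-31 * (2.87e-9)^2)
= 25 * 4.3904e-67 / (8 * 9.109e-31 * 8.2369e-18)
= 1.8286e-19 J
= 1.1414 eV

1.1414


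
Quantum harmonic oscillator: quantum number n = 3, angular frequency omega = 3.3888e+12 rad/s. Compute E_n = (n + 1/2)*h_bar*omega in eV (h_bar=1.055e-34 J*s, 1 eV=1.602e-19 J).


E = (n + 1/2) * h_bar * omega
= (3 + 0.5) * 1.055e-34 * 3.3888e+12
= 3.5 * 3.5752e-22
= 1.2513e-21 J
= 0.0078 eV

0.0078


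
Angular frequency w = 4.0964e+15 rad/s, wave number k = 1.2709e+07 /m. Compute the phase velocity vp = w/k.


vp = w / k
= 4.0964e+15 / 1.2709e+07
= 3.2232e+08 m/s

3.2232e+08


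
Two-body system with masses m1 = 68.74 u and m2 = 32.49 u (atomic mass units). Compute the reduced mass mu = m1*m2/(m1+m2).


mu = m1 * m2 / (m1 + m2)
= 68.74 * 32.49 / (68.74 + 32.49)
= 2233.3626 / 101.23
= 22.0623 u

22.0623
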